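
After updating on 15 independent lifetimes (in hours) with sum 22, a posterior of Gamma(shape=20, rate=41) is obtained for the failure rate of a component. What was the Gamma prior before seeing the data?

Gamma(shape=5, rate=19)

Gamma–exponential conjugacy: posterior shape = α + n, posterior rate = β + Σtᵢ.
So α = 20 − 15 = 5 and β = 41 − 22 = 19.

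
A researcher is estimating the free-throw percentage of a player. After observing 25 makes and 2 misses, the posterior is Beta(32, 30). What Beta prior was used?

Beta(7, 28)

Under Beta–binomial conjugacy the posterior parameters are (α+s, β+f).
Subtract the data counts: 32−25=7, 30−2=28.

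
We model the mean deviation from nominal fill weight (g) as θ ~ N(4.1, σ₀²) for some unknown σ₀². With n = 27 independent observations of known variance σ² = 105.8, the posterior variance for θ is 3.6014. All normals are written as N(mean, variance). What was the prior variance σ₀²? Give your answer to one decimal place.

σ₀² = 44.5

Posterior precision equals prior precision plus data precision: 1/σ_n² = 1/σ₀² + n/σ².
So 1/σ₀² = 1/3.6014 − 27/105.8 = 0.277670 − 0.255198 = 0.022472.
Hence σ₀² = 1/0.022472 ≈ 44.5.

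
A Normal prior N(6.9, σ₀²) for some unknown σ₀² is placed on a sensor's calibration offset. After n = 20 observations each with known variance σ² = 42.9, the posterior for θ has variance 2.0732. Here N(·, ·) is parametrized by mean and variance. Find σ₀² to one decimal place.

σ₀² = 61.9

Posterior precision equals prior precision plus data precision: 1/σ_n² = 1/σ₀² + n/σ².
So 1/σ₀² = 1/2.0732 − 20/42.9 = 0.482346 − 0.466200 = 0.016146.
Hence σ₀² = 1/0.016146 ≈ 61.9.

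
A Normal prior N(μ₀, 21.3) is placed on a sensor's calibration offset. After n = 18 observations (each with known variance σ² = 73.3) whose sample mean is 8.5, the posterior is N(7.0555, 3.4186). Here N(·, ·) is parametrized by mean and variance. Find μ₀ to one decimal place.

μ₀ = -0.5

The posterior mean is a precision-weighted average: μ_n = (τ₀μ₀ + τ_data·x̄)/(τ₀+τ_data), with τ₀=1/σ₀² and τ_data=n/σ².
Here τ₀ = 1/21.3 = 0.046948 and τ_data = 18/73.3 = 0.245566, so τ_n = 0.292514.
Rearranging for μ₀: μ₀ = (μ_n·τ_n − τ_data·x̄)/τ₀ = (7.0555·0.292514 − 0.245566·8.5) / 0.046948 = -0.023478/0.046948 ≈ -0.5.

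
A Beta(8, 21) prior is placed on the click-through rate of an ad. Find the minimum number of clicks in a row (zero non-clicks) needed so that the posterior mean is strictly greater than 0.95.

k = 392

After k clicks and 0 non-clicks the posterior is Beta(8+k, 21), with mean (8+k)/(8+21+k).
Set (8+k)/(29+k) > 0.95 and solve: k > (0.95·29 − 8)/(1 − 0.95) = 391.000.
The smallest integer exceeding 391.000 is 392, and checking k=392: (400)/(421) = 0.9501 > 0.95.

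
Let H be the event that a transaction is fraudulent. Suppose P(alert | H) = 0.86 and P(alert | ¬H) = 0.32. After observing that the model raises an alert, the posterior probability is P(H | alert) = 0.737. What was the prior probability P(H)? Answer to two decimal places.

In odds form, posterior odds = prior odds × likelihood ratio, so prior odds = posterior odds ÷ LR.
Posterior odds = 0.737/(1−0.737) = 2.8023. LR = 0.86/0.32 = 2.6875.
Prior odds = 2.8023/2.6875 = 1.0427, so P(H) = 1.0427/(1+1.0427) ≈ 0.51.

P(H) = 0.51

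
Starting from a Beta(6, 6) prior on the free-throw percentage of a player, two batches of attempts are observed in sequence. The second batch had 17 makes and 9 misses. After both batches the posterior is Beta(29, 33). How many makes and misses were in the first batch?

6 makes and 18 misses

Because Beta–binomial updating is additive in the counts, the combined data contributed (α_post−α_prior, β_post−β_prior) successes and failures.
Total across both batches: 29−6=23 makes, 33−6=27 misses.
Subtract the second batch: 23−17=6 makes and 27−9=18 misses.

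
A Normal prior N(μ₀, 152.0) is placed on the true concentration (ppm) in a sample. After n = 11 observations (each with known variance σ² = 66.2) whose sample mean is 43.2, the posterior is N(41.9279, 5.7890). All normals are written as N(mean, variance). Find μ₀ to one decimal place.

With known observation variance, the Normal–Normal posterior has precision τ_n = τ₀ + n/σ² and mean μ_n = (τ₀μ₀ + (n/σ²)x̄)/τ_n.
Here τ₀ = 1/152.0 = 0.006579 and τ_data = 11/66.2 = 0.166163, so τ_n = 0.172742.
Rearranging for μ₀: μ₀ = (μ_n·τ_n − τ_data·x̄)/τ₀ = (41.9279·0.172742 − 0.166163·43.2) / 0.006579 = 0.064468/0.006579 ≈ 9.8.

μ₀ = 9.8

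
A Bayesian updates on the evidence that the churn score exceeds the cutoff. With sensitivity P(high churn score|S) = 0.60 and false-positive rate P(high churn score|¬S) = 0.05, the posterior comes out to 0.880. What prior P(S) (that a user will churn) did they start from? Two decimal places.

In odds form, posterior odds = prior odds × likelihood ratio, so prior odds = posterior odds ÷ LR.
Posterior odds = 0.880/(1−0.880) = 7.3333. LR = 0.60/0.05 = 12.0000.
Prior odds = 7.3333/12.0000 = 0.6111, so P(S) = 0.6111/(1+0.6111) ≈ 0.38.

P(S) = 0.38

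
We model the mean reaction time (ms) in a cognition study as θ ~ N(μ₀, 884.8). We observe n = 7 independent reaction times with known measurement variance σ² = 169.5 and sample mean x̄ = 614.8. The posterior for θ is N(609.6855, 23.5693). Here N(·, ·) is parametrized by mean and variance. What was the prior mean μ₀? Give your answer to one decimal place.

With known observation variance, the Normal–Normal posterior has precision τ_n = τ₀ + n/σ² and mean μ_n = (τ₀μ₀ + (n/σ²)x̄)/τ_n.
Here τ₀ = 1/884.8 = 0.001130 and τ_data = 7/169.5 = 0.041298, so τ_n = 0.042428.
Rearranging for μ₀: μ₀ = (μ_n·τ_n − τ_data·x̄)/τ₀ = (609.6855·0.042428 − 0.041298·614.8) / 0.001130 = 0.477726/0.001130 ≈ 422.8.

μ₀ = 422.8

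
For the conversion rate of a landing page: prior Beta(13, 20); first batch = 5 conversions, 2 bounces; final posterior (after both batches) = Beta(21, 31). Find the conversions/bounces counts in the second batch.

3 conversions and 9 bounces

Because Beta–binomial updating is additive in the counts, the combined data contributed (α_post−α_prior, β_post−β_prior) successes and failures.
Total across both batches: 21−13=8 conversions, 31−20=11 bounces.
Subtract the first batch: 8−5=3 conversions and 11−2=9 bounces.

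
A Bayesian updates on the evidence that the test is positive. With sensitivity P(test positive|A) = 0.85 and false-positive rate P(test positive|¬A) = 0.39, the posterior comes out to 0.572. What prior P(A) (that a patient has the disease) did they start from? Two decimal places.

P(A) = 0.38

In odds form, posterior odds = prior odds × likelihood ratio, so prior odds = posterior odds ÷ LR.
Posterior odds = 0.572/(1−0.572) = 1.3364. LR = 0.85/0.39 = 2.1795.
Prior odds = 1.3364/2.1795 = 0.6132, so P(A) = 0.6132/(1+0.6132) ≈ 0.38.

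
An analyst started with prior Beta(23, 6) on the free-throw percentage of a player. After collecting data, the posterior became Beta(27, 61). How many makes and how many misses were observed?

4 makes and 55 misses

Under Beta–binomial conjugacy the posterior parameters are (a+s, b+f).
Match parameters: s=27−23=4, f=61−6=55.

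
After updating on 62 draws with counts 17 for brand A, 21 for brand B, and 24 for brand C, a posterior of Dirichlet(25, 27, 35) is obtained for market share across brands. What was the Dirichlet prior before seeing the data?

Dirichlet(8, 6, 11)

For a Dirichlet(α) prior with multinomial counts c, the posterior is Dirichlet(α + c) componentwise.
Subtract each count from the matching posterior parameter: 25−17=8, 27−21=6, 35−24=11.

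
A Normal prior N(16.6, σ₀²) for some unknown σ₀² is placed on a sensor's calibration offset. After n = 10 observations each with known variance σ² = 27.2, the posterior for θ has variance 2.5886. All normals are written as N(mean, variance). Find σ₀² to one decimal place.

Posterior precision equals prior precision plus data precision: 1/σ_n² = 1/σ₀² + n/σ².
So 1/σ₀² = 1/2.5886 − 10/27.2 = 0.386309 − 0.367647 = 0.018662.
Hence σ₀² = 1/0.018662 ≈ 53.6.

σ₀² = 53.6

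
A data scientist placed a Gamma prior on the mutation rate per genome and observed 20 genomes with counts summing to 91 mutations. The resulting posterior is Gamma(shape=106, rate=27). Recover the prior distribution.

Gamma(shape=15, rate=7)

A Gamma(α, β) prior (rate parametrization) on a Poisson rate with n observations summing to S gives posterior Gamma(α+S, β+n).
So α = 106 − 91 = 15 and β = 27 − 20 = 7.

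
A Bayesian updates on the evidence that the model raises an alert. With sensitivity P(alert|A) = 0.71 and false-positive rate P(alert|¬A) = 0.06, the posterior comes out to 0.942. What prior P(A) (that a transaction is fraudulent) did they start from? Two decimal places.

P(A) = 0.58

Bayes' rule in odds form gives O(A|E) = O(A)·[P(E|A)/P(E|¬A)], hence O(A) = O(A|E)/LR.
Posterior odds = 0.942/(1−0.942) = 16.2414. LR = 0.71/0.06 = 11.8333.
Prior odds = 16.2414/11.8333 = 1.3725, so P(A) = 1.3725/(1+1.3725) ≈ 0.58.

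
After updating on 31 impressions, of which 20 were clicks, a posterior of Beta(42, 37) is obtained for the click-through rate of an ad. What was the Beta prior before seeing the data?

Beta(22, 26)

Beta is conjugate to the binomial likelihood: posterior = Beta(α+s, β+f).
So α = 42 − 20 = 22 and β = 37 − 11 = 26.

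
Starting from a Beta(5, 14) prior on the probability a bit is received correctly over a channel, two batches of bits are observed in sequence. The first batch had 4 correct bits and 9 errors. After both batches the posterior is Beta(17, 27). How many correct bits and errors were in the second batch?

8 correct bits and 4 errors

Sequential conjugate updates are equivalent to a single update on the pooled data, so total successes = posterior α − prior α and total failures = posterior β − prior β.
Total across both batches: 17−5=12 correct bits, 27−14=13 errors.
Subtract the first batch: 12−4=8 correct bits and 13−9=4 errors.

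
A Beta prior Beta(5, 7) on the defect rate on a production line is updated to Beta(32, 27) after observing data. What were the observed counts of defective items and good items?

27 defective items and 20 good items

A Beta(α, β) prior with s successes and f failures in binomial data gives a Beta(α+s, β+f) posterior.
So s = 32 − 5 = 27 and f = 27 − 7 = 20.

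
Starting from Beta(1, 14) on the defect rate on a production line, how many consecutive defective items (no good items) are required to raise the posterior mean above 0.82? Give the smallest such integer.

After k defective items and 0 good items the posterior is Beta(1+k, 14), with mean (1+k)/(1+14+k).
Set (1+k)/(15+k) > 0.82 and solve: k > (0.82·15 − 1)/(1 − 0.82) = 62.778.
The smallest integer exceeding 62.778 is 63.

k = 63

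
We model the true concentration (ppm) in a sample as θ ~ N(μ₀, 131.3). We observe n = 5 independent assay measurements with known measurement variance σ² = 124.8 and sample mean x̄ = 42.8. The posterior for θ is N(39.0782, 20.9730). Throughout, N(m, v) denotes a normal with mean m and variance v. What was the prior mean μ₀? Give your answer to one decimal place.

With known observation variance, the Normal–Normal posterior has precision τ_n = τ₀ + n/σ² and mean μ_n = (τ₀μ₀ + (n/σ²)x̄)/τ_n.
Here τ₀ = 1/131.3 = 0.007616 and τ_data = 5/124.8 = 0.040064, so τ_n = 0.047680.
Rearranging for μ₀: μ₀ = (μ_n·τ_n − τ_data·x̄)/τ₀ = (39.0782·0.047680 − 0.040064·42.8) / 0.007616 = 0.148509/0.007616 ≈ 19.5.

μ₀ = 19.5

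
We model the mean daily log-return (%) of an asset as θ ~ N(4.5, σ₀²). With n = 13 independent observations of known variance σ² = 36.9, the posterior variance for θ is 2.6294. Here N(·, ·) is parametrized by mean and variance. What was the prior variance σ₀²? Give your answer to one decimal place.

Posterior precision equals prior precision plus data precision: 1/σ_n² = 1/σ₀² + n/σ².
So 1/σ₀² = 1/2.6294 − 13/36.9 = 0.380315 − 0.352304 = 0.028011.
Hence σ₀² = 1/0.028011 ≈ 35.7.

σ₀² = 35.7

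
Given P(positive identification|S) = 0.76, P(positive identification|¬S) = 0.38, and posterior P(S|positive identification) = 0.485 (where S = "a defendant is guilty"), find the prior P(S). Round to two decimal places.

In odds form, posterior odds = prior odds × likelihood ratio, so prior odds = posterior odds ÷ LR.
Posterior odds = 0.485/(1−0.485) = 0.9417. LR = 0.76/0.38 = 2.0000.
Prior odds = 0.9417/2.0000 = 0.4708, so P(S) = 0.4708/(1+0.4708) ≈ 0.32.

P(S) = 0.32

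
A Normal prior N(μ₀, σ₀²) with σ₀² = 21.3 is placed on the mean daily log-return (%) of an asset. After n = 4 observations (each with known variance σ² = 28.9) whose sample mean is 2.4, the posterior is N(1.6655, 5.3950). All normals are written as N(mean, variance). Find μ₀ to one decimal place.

μ₀ = -0.5

The posterior mean is a precision-weighted average: μ_n = (τ₀μ₀ + τ_data·x̄)/(τ₀+τ_data), with τ₀=1/σ₀² and τ_data=n/σ².
Here τ₀ = 1/21.3 = 0.046948 and τ_data = 4/28.9 = 0.138408, so τ_n = 0.185356.
Rearranging for μ₀: μ₀ = (μ_n·τ_n − τ_data·x̄)/τ₀ = (1.6655·0.185356 − 0.138408·2.4) / 0.046948 = -0.023469/0.046948 ≈ -0.5.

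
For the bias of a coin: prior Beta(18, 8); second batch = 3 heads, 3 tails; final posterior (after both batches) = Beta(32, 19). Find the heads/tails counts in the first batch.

Because Beta–binomial updating is additive in the counts, the combined data contributed (α_post−α_prior, β_post−β_prior) successes and failures.
Total across both batches: 32−18=14 heads, 19−8=11 tails.
Subtract the second batch: 14−3=11 heads and 11−3=8 tails.

11 heads and 8 tails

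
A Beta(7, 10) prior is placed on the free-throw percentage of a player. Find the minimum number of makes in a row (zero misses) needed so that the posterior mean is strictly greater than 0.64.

After k makes and 0 misses the posterior is Beta(7+k, 10), with mean (7+k)/(7+10+k).
Set (7+k)/(17+k) > 0.64 and solve: k > (0.64·17 − 7)/(1 − 0.64) = 10.778.
The smallest integer exceeding 10.778 is 11, and checking k=11: (18)/(28) = 0.6429 > 0.64.

k = 11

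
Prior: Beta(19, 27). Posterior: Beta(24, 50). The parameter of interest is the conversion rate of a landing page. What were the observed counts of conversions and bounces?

5 conversions and 23 bounces

A Beta(α, β) prior with s successes and f failures in binomial data gives a Beta(α+s, β+f) posterior.
So s = 24 − 19 = 5 and f = 50 − 27 = 23.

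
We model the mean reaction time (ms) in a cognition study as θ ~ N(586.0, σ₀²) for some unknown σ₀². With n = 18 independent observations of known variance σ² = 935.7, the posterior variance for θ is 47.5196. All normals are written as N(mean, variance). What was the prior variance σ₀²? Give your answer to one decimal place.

σ₀² = 553.4

For the Normal–Normal model with known σ², precisions add: τ_n = τ₀ + n/σ².
So 1/σ₀² = 1/47.5196 − 18/935.7 = 0.021044 − 0.019237 = 0.001807.
Hence σ₀² = 1/0.001807 ≈ 553.4.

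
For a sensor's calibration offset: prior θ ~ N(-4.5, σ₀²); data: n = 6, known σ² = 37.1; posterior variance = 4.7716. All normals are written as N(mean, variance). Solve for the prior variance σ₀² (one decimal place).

For the Normal–Normal model with known σ², precisions add: τ_n = τ₀ + n/σ².
So 1/σ₀² = 1/4.7716 − 6/37.1 = 0.209573 − 0.161725 = 0.047848.
Hence σ₀² = 1/0.047848 ≈ 20.9.

σ₀² = 20.9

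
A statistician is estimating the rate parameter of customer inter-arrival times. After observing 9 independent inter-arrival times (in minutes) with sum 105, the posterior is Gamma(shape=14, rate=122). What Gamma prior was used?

For an exponential likelihood with a Gamma(α, β) prior on the rate, n observations with total T give posterior Gamma(α+n, β+T).
So α = 14 − 9 = 5 and β = 122 − 105 = 17.

Gamma(shape=5, rate=17)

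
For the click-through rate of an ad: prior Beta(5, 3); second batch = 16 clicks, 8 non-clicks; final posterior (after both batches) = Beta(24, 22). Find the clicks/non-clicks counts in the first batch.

Because Beta–binomial updating is additive in the counts, the combined data contributed (α_post−α_prior, β_post−β_prior) successes and failures.
Total across both batches: 24−5=19 clicks, 22−3=19 non-clicks.
Subtract the second batch: 19−16=3 clicks and 19−8=11 non-clicks.

3 clicks and 11 non-clicks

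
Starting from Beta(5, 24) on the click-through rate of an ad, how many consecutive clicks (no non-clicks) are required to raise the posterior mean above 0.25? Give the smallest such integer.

After k clicks and 0 non-clicks the posterior is Beta(5+k, 24), with mean (5+k)/(5+24+k).
Set (5+k)/(29+k) > 0.25 and solve: k > (0.25·29 − 5)/(1 − 0.25) = 3.000.
The smallest integer exceeding 3.000 is 4.

k = 4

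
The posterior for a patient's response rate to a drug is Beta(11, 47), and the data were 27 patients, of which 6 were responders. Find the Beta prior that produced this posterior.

Under Beta–binomial conjugacy the posterior parameters are (α+s, β+f).
So α = 11 − 6 = 5 and β = 47 − 21 = 26.

Beta(5, 26)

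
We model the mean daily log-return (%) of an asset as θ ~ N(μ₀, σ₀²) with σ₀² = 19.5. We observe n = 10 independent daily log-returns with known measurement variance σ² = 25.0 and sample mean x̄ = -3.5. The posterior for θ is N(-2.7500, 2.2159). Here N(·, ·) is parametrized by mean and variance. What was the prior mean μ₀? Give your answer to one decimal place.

μ₀ = 3.1

With known observation variance, the Normal–Normal posterior has precision τ_n = τ₀ + n/σ² and mean μ_n = (τ₀μ₀ + (n/σ²)x̄)/τ_n.
Here τ₀ = 1/19.5 = 0.051282 and τ_data = 10/25.0 = 0.400000, so τ_n = 0.451282.
Rearranging for μ₀: μ₀ = (μ_n·τ_n − τ_data·x̄)/τ₀ = (-2.7500·0.451282 − 0.400000·-3.5) / 0.051282 = 0.158975/0.051282 ≈ 3.1.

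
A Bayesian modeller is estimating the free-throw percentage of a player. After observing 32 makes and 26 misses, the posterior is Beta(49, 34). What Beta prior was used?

A Beta(a, b) prior with s successes and f failures in binomial data gives a Beta(a+s, b+f) posterior.
So a = 49 − 32 = 17 and b = 34 − 26 = 8.

Beta(17, 8)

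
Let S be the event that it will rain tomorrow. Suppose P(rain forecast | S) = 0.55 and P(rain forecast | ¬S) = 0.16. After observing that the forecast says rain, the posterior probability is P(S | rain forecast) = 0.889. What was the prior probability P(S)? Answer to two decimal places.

P(S) = 0.70

In odds form, posterior odds = prior odds × likelihood ratio, so prior odds = posterior odds ÷ LR.
Posterior odds = 0.889/(1−0.889) = 8.0090. LR = 0.55/0.16 = 3.4375.
Prior odds = 8.0090/3.4375 = 2.3299, so P(S) = 2.3299/(1+2.3299) ≈ 0.70.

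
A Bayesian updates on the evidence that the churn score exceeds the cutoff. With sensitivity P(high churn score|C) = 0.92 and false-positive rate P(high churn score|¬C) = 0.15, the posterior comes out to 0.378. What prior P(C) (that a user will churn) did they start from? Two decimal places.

Bayes' rule in odds form gives O(C|E) = O(C)·[P(E|C)/P(E|¬C)], hence O(C) = O(C|E)/LR.
Posterior odds = 0.378/(1−0.378) = 0.6077. LR = 0.92/0.15 = 6.1333.
Prior odds = 0.6077/6.1333 = 0.0991, so P(C) = 0.0991/(1+0.0991) ≈ 0.09.

P(C) = 0.09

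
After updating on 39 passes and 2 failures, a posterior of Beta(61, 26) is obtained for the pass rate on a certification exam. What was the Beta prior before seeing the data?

Under Beta–binomial conjugacy the posterior parameters are (a+s, b+f).
So a = 61 − 39 = 22 and b = 26 − 2 = 24.

Beta(22, 24)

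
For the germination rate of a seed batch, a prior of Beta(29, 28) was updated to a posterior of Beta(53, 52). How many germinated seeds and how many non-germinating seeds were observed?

24 germinated seeds and 24 non-germinating seeds

A Beta(α, β) prior with s successes and f failures in binomial data gives a Beta(α+s, β+f) posterior.
So s = 53 − 29 = 24 and f = 52 − 28 = 24.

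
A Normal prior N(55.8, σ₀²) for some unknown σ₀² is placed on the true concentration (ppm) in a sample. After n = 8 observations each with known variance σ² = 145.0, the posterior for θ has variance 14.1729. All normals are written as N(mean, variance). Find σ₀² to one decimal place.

For the Normal–Normal model with known σ², precisions add: τ_n = τ₀ + n/σ².
So 1/σ₀² = 1/14.1729 − 8/145.0 = 0.070557 − 0.055172 = 0.015385.
Hence σ₀² = 1/0.015385 ≈ 65.0.

σ₀² = 65.0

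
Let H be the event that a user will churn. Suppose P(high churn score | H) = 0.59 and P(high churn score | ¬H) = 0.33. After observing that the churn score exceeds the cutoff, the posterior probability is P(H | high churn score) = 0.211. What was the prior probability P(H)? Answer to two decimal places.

P(H) = 0.13

In odds form, posterior odds = prior odds × likelihood ratio, so prior odds = posterior odds ÷ LR.
Posterior odds = 0.211/(1−0.211) = 0.2674. LR = 0.59/0.33 = 1.7879.
Prior odds = 0.2674/1.7879 = 0.1496, so P(H) = 0.1496/(1+0.1496) ≈ 0.13.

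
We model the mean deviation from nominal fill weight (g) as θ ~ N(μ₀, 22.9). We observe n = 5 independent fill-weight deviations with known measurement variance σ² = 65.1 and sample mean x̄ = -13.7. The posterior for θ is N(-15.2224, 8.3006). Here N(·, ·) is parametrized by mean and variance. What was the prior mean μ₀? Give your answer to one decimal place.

With known observation variance, the Normal–Normal posterior has precision τ_n = τ₀ + n/σ² and mean μ_n = (τ₀μ₀ + (n/σ²)x̄)/τ_n.
Here τ₀ = 1/22.9 = 0.043668 and τ_data = 5/65.1 = 0.076805, so τ_n = 0.120473.
Rearranging for μ₀: μ₀ = (μ_n·τ_n − τ_data·x̄)/τ₀ = (-15.2224·0.120473 − 0.076805·-13.7) / 0.043668 = -0.781660/0.043668 ≈ -17.9.

μ₀ = -17.9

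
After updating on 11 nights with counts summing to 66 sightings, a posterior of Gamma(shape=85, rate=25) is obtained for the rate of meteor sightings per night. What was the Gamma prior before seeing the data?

Gamma–Poisson conjugacy: posterior shape = α + Σxᵢ, posterior rate = β + n.
So α = 85 − 66 = 19 and β = 25 − 11 = 14.

Gamma(shape=19, rate=14)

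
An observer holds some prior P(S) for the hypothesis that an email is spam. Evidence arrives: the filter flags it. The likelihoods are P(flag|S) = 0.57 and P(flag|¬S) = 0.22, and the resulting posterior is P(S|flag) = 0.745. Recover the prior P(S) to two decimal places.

P(S) = 0.53

In odds form, posterior odds = prior odds × likelihood ratio, so prior odds = posterior odds ÷ LR.
Posterior odds = 0.745/(1−0.745) = 2.9216. LR = 0.57/0.22 = 2.5909.
Prior odds = 2.9216/2.5909 = 1.1276, so P(S) = 1.1276/(1+1.1276) ≈ 0.53.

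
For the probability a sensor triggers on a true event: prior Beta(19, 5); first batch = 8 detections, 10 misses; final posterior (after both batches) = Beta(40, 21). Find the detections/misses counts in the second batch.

13 detections and 6 misses

Because Beta–binomial updating is additive in the counts, the combined data contributed (α_post−α_prior, β_post−β_prior) successes and failures.
Total across both batches: 40−19=21 detections, 21−5=16 misses.
Subtract the first batch: 21−8=13 detections and 16−10=6 misses.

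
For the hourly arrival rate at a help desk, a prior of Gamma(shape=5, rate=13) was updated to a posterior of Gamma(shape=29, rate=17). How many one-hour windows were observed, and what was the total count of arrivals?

Gamma–Poisson conjugacy: posterior shape = α + Σxᵢ, posterior rate = β + n.
Matching: Σxᵢ = 29 − 5 = 24 and n = 17 − 13 = 4.

n = 4 one-hour windows with total 24 arrivals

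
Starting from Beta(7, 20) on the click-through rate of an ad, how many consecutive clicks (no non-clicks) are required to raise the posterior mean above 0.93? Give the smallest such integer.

k = 259

After k clicks and 0 non-clicks the posterior is Beta(7+k, 20), with mean (7+k)/(7+20+k).
Set (7+k)/(27+k) > 0.93 and solve: k > (0.93·27 − 7)/(1 − 0.93) = 258.714.
The smallest integer exceeding 258.714 is 259.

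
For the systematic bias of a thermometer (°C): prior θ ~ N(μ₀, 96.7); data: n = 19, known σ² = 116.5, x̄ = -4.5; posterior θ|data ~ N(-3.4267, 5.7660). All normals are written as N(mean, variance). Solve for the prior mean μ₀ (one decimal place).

μ₀ = 13.5

With known observation variance, the Normal–Normal posterior has precision τ_n = τ₀ + n/σ² and mean μ_n = (τ₀μ₀ + (n/σ²)x̄)/τ_n.
Here τ₀ = 1/96.7 = 0.010341 and τ_data = 19/116.5 = 0.163090, so τ_n = 0.173431.
Rearranging for μ₀: μ₀ = (μ_n·τ_n − τ_data·x̄)/τ₀ = (-3.4267·0.173431 − 0.163090·-4.5) / 0.010341 = 0.139609/0.010341 ≈ 13.5.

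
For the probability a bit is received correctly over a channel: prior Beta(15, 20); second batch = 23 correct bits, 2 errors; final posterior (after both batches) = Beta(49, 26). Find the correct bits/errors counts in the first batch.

Sequential conjugate updates are equivalent to a single update on the pooled data, so total successes = posterior α − prior α and total failures = posterior β − prior β.
Total across both batches: 49−15=34 correct bits, 26−20=6 errors.
Subtract the second batch: 34−23=11 correct bits and 6−2=4 errors.

11 correct bits and 4 errors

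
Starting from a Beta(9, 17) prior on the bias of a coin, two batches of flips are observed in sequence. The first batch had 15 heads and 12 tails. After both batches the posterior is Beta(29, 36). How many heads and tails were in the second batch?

5 heads and 7 tails

Because Beta–binomial updating is additive in the counts, the combined data contributed (α_post−α_prior, β_post−β_prior) successes and failures.
Total across both batches: 29−9=20 heads, 36−17=19 tails.
Subtract the first batch: 20−15=5 heads and 19−12=7 tails.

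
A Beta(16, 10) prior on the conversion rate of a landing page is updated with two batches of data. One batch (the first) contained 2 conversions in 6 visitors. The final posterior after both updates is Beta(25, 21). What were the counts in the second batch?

Sequential conjugate updates are equivalent to a single update on the pooled data, so total successes = posterior α − prior α and total failures = posterior β − prior β.
Total across both batches: 25−16=9 conversions, 21−10=11 bounces.
Subtract the first batch: 9−2=7 conversions and 11−4=7 bounces.

7 conversions and 7 bounces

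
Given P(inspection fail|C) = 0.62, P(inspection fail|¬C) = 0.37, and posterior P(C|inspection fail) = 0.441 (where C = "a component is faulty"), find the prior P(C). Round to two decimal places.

Bayes' rule in odds form gives O(C|E) = O(C)·[P(E|C)/P(E|¬C)], hence O(C) = O(C|E)/LR.
Posterior odds = 0.441/(1−0.441) = 0.7889. LR = 0.62/0.37 = 1.6757.
Prior odds = 0.7889/1.6757 = 0.4708, so P(C) = 0.4708/(1+0.4708) ≈ 0.32.

P(C) = 0.32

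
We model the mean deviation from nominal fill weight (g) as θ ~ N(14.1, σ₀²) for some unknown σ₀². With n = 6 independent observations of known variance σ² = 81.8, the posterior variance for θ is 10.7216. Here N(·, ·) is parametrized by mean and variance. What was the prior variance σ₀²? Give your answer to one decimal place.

For the Normal–Normal model with known σ², precisions add: τ_n = τ₀ + n/σ².
So 1/σ₀² = 1/10.7216 − 6/81.8 = 0.093270 − 0.073350 = 0.019920.
Hence σ₀² = 1/0.019920 ≈ 50.2.

σ₀² = 50.2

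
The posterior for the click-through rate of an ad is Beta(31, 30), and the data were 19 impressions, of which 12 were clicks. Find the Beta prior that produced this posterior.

Beta is conjugate to the binomial likelihood: posterior = Beta(a+s, b+f).
So a = 31 − 12 = 19 and b = 30 − 7 = 23.

Beta(19, 23)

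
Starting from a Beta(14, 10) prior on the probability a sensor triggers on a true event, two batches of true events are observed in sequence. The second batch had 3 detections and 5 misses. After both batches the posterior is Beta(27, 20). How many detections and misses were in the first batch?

10 detections and 5 misses

Because Beta–binomial updating is additive in the counts, the combined data contributed (α_post−α_prior, β_post−β_prior) successes and failures.
Total across both batches: 27−14=13 detections, 20−10=10 misses.
Subtract the second batch: 13−3=10 detections and 10−5=5 misses.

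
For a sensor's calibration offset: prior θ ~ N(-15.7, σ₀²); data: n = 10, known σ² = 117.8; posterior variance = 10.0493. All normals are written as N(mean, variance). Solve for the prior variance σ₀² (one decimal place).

σ₀² = 68.4

For the Normal–Normal model with known σ², precisions add: τ_n = τ₀ + n/σ².
So 1/σ₀² = 1/10.0493 − 10/117.8 = 0.099509 − 0.084890 = 0.014619.
Hence σ₀² = 1/0.014619 ≈ 68.4.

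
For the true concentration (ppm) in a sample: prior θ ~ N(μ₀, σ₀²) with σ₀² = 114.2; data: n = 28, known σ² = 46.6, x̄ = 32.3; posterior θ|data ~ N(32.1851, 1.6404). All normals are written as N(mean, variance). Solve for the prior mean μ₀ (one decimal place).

μ₀ = 24.3

With known observation variance, the Normal–Normal posterior has precision τ_n = τ₀ + n/σ² and mean μ_n = (τ₀μ₀ + (n/σ²)x̄)/τ_n.
Here τ₀ = 1/114.2 = 0.008757 and τ_data = 28/46.6 = 0.600858, so τ_n = 0.609615.
Rearranging for μ₀: μ₀ = (μ_n·τ_n − τ_data·x̄)/τ₀ = (32.1851·0.609615 − 0.600858·32.3) / 0.008757 = 0.212806/0.008757 ≈ 24.3.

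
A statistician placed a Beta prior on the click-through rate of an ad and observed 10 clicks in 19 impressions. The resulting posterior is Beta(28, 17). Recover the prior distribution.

Beta(18, 8)

Beta is conjugate to the binomial likelihood: posterior = Beta(a+s, b+f).
Subtract the data counts: 28−10=18, 17−9=8.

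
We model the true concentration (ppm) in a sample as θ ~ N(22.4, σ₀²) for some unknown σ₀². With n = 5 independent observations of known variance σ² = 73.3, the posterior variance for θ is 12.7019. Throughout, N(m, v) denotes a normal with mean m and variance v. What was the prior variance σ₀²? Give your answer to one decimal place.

σ₀² = 95.1

For the Normal–Normal model with known σ², precisions add: τ_n = τ₀ + n/σ².
So 1/σ₀² = 1/12.7019 − 5/73.3 = 0.078728 − 0.068213 = 0.010515.
Hence σ₀² = 1/0.010515 ≈ 95.1.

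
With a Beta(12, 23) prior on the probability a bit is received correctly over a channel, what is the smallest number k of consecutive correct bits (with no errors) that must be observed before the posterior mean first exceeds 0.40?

After k correct bits and 0 errors the posterior is Beta(12+k, 23), with mean (12+k)/(12+23+k).
Set (12+k)/(35+k) > 0.40 and solve: k > (0.40·35 − 12)/(1 − 0.40) = 3.333.
The smallest integer exceeding 3.333 is 4, and checking k=4: (16)/(39) = 0.4103 > 0.40.

k = 4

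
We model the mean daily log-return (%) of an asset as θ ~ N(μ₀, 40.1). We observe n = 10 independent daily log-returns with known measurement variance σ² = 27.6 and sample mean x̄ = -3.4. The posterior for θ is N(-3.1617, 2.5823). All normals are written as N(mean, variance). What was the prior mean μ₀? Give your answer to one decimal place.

The posterior mean is a precision-weighted average: μ_n = (τ₀μ₀ + τ_data·x̄)/(τ₀+τ_data), with τ₀=1/σ₀² and τ_data=n/σ².
Here τ₀ = 1/40.1 = 0.024938 and τ_data = 10/27.6 = 0.362319, so τ_n = 0.387257.
Rearranging for μ₀: μ₀ = (μ_n·τ_n − τ_data·x̄)/τ₀ = (-3.1617·0.387257 − 0.362319·-3.4) / 0.024938 = 0.007494/0.024938 ≈ 0.3.

μ₀ = 0.3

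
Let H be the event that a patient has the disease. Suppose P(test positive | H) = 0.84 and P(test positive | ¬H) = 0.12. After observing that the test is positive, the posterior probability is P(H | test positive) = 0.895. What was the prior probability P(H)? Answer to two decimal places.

P(H) = 0.55

Bayes' rule in odds form gives O(H|E) = O(H)·[P(E|H)/P(E|¬H)], hence O(H) = O(H|E)/LR.
Posterior odds = 0.895/(1−0.895) = 8.5238. LR = 0.84/0.12 = 7.0000.
Prior odds = 8.5238/7.0000 = 1.2177, so P(H) = 1.2177/(1+1.2177) ≈ 0.55.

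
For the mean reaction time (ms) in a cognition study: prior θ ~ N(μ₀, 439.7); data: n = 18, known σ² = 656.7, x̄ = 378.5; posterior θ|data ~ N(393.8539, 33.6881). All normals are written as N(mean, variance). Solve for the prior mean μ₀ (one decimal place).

With known observation variance, the Normal–Normal posterior has precision τ_n = τ₀ + n/σ² and mean μ_n = (τ₀μ₀ + (n/σ²)x̄)/τ_n.
Here τ₀ = 1/439.7 = 0.002274 and τ_data = 18/656.7 = 0.027410, so τ_n = 0.029684.
Rearranging for μ₀: μ₀ = (μ_n·τ_n − τ_data·x̄)/τ₀ = (393.8539·0.029684 − 0.027410·378.5) / 0.002274 = 1.316474/0.002274 ≈ 578.9.

μ₀ = 578.9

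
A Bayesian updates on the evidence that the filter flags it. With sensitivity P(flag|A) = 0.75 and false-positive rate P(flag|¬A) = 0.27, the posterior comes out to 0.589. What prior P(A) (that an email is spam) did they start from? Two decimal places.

In odds form, posterior odds = prior odds × likelihood ratio, so prior odds = posterior odds ÷ LR.
Posterior odds = 0.589/(1−0.589) = 1.4331. LR = 0.75/0.27 = 2.7778.
Prior odds = 1.4331/2.7778 = 0.5159, so P(A) = 0.5159/(1+0.5159) ≈ 0.34.

P(A) = 0.34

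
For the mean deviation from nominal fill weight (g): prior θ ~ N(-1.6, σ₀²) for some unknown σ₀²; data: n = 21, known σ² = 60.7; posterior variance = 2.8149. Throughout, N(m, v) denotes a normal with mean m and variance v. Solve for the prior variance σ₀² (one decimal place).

For the Normal–Normal model with known σ², precisions add: τ_n = τ₀ + n/σ².
So 1/σ₀² = 1/2.8149 − 21/60.7 = 0.355252 − 0.345964 = 0.009288.
Hence σ₀² = 1/0.009288 ≈ 107.7.

σ₀² = 107.7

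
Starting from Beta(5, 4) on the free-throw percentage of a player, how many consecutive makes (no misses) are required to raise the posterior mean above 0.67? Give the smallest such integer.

k = 4

After k makes and 0 misses the posterior is Beta(5+k, 4), with mean (5+k)/(5+4+k).
Set (5+k)/(9+k) > 0.67 and solve: k > (0.67·9 − 5)/(1 − 0.67) = 3.121.
The smallest integer exceeding 3.121 is 4.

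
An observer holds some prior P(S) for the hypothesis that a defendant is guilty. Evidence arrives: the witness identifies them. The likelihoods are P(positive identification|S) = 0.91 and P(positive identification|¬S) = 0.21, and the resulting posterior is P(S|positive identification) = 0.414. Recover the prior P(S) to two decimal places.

P(S) = 0.14

In odds form, posterior odds = prior odds × likelihood ratio, so prior odds = posterior odds ÷ LR.
Posterior odds = 0.414/(1−0.414) = 0.7065. LR = 0.91/0.21 = 4.3333.
Prior odds = 0.7065/4.3333 = 0.1630, so P(S) = 0.1630/(1+0.1630) ≈ 0.14.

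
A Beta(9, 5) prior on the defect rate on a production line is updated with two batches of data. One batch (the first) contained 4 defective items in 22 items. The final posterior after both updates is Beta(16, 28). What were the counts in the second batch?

Sequential conjugate updates are equivalent to a single update on the pooled data, so total successes = posterior α − prior α and total failures = posterior β − prior β.
Total across both batches: 16−9=7 defective items, 28−5=23 good items.
Subtract the first batch: 7−4=3 defective items and 23−18=5 good items.

3 defective items and 5 good items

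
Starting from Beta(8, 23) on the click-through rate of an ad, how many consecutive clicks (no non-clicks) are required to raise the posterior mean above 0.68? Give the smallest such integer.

After k clicks and 0 non-clicks the posterior is Beta(8+k, 23), with mean (8+k)/(8+23+k).
Set (8+k)/(31+k) > 0.68 and solve: k > (0.68·31 − 8)/(1 − 0.68) = 40.875.
The smallest integer exceeding 40.875 is 41.

k = 41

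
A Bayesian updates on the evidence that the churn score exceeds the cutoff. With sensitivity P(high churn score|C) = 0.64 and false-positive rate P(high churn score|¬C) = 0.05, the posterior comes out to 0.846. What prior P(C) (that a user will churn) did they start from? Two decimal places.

P(C) = 0.30

In odds form, posterior odds = prior odds × likelihood ratio, so prior odds = posterior odds ÷ LR.
Posterior odds = 0.846/(1−0.846) = 5.4935. LR = 0.64/0.05 = 12.8000.
Prior odds = 5.4935/12.8000 = 0.4292, so P(C) = 0.4292/(1+0.4292) ≈ 0.30.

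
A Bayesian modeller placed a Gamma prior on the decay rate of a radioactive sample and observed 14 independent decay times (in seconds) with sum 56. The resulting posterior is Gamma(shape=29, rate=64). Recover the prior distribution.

Gamma(shape=15, rate=8)

Gamma–exponential conjugacy: posterior shape = α + n, posterior rate = β + Σtᵢ.
So α = 29 − 14 = 15 and β = 64 − 56 = 8.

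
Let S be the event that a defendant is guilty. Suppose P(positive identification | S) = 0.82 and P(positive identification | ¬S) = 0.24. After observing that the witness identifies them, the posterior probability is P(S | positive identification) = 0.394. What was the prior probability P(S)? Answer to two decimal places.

In odds form, posterior odds = prior odds × likelihood ratio, so prior odds = posterior odds ÷ LR.
Posterior odds = 0.394/(1−0.394) = 0.6502. LR = 0.82/0.24 = 3.4167.
Prior odds = 0.6502/3.4167 = 0.1903, so P(S) = 0.1903/(1+0.1903) ≈ 0.16.

P(S) = 0.16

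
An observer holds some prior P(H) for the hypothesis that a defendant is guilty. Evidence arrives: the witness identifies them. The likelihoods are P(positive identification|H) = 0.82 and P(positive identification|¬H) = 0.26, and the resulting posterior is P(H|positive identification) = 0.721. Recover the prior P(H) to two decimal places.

Bayes' rule in odds form gives O(H|E) = O(H)·[P(E|H)/P(E|¬H)], hence O(H) = O(H|E)/LR.
Posterior odds = 0.721/(1−0.721) = 2.5842. LR = 0.82/0.26 = 3.1538.
Prior odds = 2.5842/3.1538 = 0.8194, so P(H) = 0.8194/(1+0.8194) ≈ 0.45.

P(H) = 0.45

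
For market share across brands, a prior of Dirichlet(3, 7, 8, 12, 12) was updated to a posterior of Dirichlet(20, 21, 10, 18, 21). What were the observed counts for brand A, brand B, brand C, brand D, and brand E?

counts (17, 14, 2, 6, 9)

For a Dirichlet(α) prior with multinomial counts c, the posterior is Dirichlet(α + c) componentwise.
Counts are posterior − prior componentwise: 20−3=17, 21−7=14, 10−8=2, 18−12=6, 21−12=9.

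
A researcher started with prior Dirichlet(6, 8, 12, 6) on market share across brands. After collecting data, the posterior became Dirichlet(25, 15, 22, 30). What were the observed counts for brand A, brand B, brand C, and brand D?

For a Dirichlet(α) prior with multinomial counts c, the posterior is Dirichlet(α + c) componentwise.
Counts are posterior − prior componentwise: 25−6=19, 15−8=7, 22−12=10, 30−6=24.

counts (19, 7, 10, 24)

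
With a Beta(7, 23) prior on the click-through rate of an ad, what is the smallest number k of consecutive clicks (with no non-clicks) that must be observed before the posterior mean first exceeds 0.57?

After k clicks and 0 non-clicks the posterior is Beta(7+k, 23), with mean (7+k)/(7+23+k).
Set (7+k)/(30+k) > 0.57 and solve: k > (0.57·30 − 7)/(1 − 0.57) = 23.488.
The smallest integer exceeding 23.488 is 24, and checking k=24: (31)/(54) = 0.5741 > 0.57.

k = 24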